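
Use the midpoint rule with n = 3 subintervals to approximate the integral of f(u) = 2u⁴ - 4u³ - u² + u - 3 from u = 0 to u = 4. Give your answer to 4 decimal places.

105.8930

h = (4 − 0)/3 = 1.333333.
Midpoints m₁,…,m₃ = 0.666667, 2, 3.333333.
f(m₁)=-3.567901, f(m₂)=-5, f(m₃)=87.987654.
h·[f(m₁) + f(m₂) + f(m₃)] = 1.333333·(79.419753) = 105.8930.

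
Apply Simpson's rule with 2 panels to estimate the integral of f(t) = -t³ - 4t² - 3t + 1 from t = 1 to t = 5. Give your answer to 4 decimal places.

h = (5 − 1)/2 = 2.
Nodes t₀,…,t₂ = 1, 3, 5.
f(t) = -t³ - 4t² - 3t + 1: f₀=-7, f₁=-71, f₂=-239.
(h/3)·[f₀ + 4f₁ + f₂] = 0.666667·(-530) = -353.3333.

-353.3333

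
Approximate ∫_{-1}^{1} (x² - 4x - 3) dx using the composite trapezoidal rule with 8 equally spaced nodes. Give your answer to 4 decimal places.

h = (1 − (-1))/7 = 0.285714.
Nodes x₀,…,x₇ = -1, -0.714286, -0.428571, -0.142857, 0.142857, 0.428571, 0.714286, 1.
f(x) = x² - 4x - 3: f₀=2, f₁=0.367347, f₂=-1.102041, f₃=-2.408163, f₄=-3.551020, f₅=-4.530612, f₆=-5.346939, f₇=-6.
(h/2)·[f₀ + 2f₁ + 2f₂ + 2f₃ + 2f₄ + 2f₅ + 2f₆ + f₇] = 0.142857·(-37.142857) = -5.3061.

-5.3061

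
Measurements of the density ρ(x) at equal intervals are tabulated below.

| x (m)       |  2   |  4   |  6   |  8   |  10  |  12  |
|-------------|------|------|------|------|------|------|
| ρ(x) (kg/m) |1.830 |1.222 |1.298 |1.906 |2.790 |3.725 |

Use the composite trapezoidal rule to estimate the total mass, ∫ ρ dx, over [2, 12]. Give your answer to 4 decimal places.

h = 2, n = 5.
(h/2)·[y₀ + 2y₁ + 2y₂ + 2y₃ + 2y₄ + y₅] = 1·(19.987) = 19.9870.

19.9870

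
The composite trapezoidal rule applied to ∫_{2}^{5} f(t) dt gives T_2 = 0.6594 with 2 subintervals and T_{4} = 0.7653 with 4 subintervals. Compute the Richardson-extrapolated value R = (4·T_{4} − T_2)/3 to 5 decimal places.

0.80060

R = (4·T_{4} − T_2) / 3 = (4·0.7653 − 0.6594)/3 = (2.4018)/3 = 0.80060.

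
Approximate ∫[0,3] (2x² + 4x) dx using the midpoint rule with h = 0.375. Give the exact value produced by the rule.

35.9296875

h = (3 − 0)/8 = 0.375.
Midpoints m₁,…,m₈ = 0.1875, 0.5625, 0.9375, 1.3125, 1.6875, 2.0625, 2.4375, 2.8125.
f(m₁)=0.8203125, f(m₂)=2.8828125, f(m₃)=5.5078125, f(m₄)=8.6953125, f(m₅)=12.4453125, f(m₆)=16.7578125, f(m₇)=21.6328125, f(m₈)=27.0703125.
h·[f(m₁) + f(m₂) + f(m₃) + f(m₄) + f(m₅) + f(m₆) + f(m₇) + f(m₈)] = 0.375·(95.8125) = 35.9296875.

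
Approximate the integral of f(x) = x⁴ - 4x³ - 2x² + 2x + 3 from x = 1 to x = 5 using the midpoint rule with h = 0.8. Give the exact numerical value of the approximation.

h = (5 − 1)/5 = 0.8.
Midpoints m₁,…,m₅ = 1.4, 2.2, 3, 3.8, 4.6.
f(m₁)=-5.2544, f(m₂)=-21.4464, f(m₃)=-36, f(m₄)=-29.2544, f(m₅)=28.2816.
h·[f(m₁) + f(m₂) + f(m₃) + f(m₄) + f(m₅)] = 0.8·(-63.6736) = -50.93888.

-50.93888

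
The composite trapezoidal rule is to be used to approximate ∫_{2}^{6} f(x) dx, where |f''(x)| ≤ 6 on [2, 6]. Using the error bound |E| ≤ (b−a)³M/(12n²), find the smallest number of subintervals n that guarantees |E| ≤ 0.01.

Need 384/(12n²) ≤ 0.01.
n² ≥ 384/(12·0.01) = 3200 ⇒ n ≥ 56.5685, so the smallest n is 57.

57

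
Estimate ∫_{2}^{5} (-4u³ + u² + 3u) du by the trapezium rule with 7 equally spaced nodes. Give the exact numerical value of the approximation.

h = (5 − 2)/6 = 0.5.
Nodes u₀,…,u₆ = 2, 2.5, 3, 3.5, 4, 4.5, 5.
f(u) = -4u³ + u² + 3u: f₀=-22, f₁=-48.75, f₂=-90, f₃=-148.75, f₄=-228, f₅=-330.75, f₆=-460.
(h/2)·[f₀ + 2f₁ + 2f₂ + 2f₃ + 2f₄ + 2f₅ + f₆] = 0.25·(-2174.5) = -543.625.

-543.625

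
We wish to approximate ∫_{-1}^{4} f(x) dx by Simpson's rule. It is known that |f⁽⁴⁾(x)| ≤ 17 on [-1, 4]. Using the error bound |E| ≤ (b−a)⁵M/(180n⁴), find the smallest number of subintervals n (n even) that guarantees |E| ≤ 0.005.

16

Need 53125/(180n⁴) ≤ 0.005.
n⁴ ≥ 53125/(180·0.005) = 59027.8 ⇒ n ≥ 15.5871, so the smallest even n is 16. (n must be even for Simpson's rule.)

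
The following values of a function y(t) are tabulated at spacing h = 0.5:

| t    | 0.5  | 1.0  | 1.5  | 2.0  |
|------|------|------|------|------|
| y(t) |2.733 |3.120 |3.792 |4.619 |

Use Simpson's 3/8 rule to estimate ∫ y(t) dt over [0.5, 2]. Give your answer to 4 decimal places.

5.2665

h = 0.5, n = 3.
(3h/8)·[y₀ + 3y₁ + 3y₂ + y₃] = 0.1875·(28.088) = 5.2665.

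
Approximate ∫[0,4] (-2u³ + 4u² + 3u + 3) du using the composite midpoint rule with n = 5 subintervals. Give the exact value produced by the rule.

h = (4 − 0)/5 = 0.8.
Midpoints m₁,…,m₅ = 0.4, 1.2, 2, 2.8, 3.6.
f(m₁)=4.712, f(m₂)=8.904, f(m₃)=9, f(m₄)=-1.144, f(m₅)=-27.672.
h·[f(m₁) + f(m₂) + f(m₃) + f(m₄) + f(m₅)] = 0.8·(-6.2) = -4.96.

-4.96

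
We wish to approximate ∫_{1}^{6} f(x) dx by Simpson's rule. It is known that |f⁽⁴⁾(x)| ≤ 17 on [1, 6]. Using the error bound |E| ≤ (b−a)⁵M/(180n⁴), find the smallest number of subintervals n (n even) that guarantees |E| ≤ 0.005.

Need 53125/(180n⁴) ≤ 0.005.
n⁴ ≥ 53125/(180·0.005) = 59027.8 ⇒ n ≥ 15.5871, so the smallest even n is 16. (n must be even for Simpson's rule.)

16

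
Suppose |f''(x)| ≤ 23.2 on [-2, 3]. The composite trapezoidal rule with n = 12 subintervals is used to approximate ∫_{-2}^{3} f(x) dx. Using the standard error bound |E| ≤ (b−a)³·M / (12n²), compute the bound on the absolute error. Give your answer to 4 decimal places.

|E| ≤ (5)³·23.2 / (12·12²) = 2900/1728 = 1.6782.

1.6782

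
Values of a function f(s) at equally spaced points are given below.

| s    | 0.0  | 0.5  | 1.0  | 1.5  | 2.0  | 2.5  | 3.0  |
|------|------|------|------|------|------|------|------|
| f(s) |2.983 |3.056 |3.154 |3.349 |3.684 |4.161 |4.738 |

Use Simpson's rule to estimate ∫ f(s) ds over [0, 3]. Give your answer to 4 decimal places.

10.6102

h = 0.5, n = 6.
(h/3)·[y₀ + 4y₁ + 2y₂ + 4y₃ + 2y₄ + 4y₅ + y₆] = 0.166667·(63.661) = 10.6102.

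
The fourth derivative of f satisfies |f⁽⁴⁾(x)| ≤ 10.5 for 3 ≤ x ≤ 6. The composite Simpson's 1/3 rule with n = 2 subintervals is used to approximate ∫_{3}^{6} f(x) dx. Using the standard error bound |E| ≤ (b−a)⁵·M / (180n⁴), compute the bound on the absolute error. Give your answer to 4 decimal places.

|E| ≤ (3)⁵·10.5 / (180·2⁴) = 2551.5/2880 = 0.8859.

0.8859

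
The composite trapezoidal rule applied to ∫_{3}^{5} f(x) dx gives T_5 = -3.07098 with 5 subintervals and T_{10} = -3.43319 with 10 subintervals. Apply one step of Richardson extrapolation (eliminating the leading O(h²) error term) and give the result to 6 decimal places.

R = (4·T_{10} − T_5) / 3 = (4·(-3.43319) − (-3.07098))/3 = (-10.66178)/3 = -3.553927.

-3.553927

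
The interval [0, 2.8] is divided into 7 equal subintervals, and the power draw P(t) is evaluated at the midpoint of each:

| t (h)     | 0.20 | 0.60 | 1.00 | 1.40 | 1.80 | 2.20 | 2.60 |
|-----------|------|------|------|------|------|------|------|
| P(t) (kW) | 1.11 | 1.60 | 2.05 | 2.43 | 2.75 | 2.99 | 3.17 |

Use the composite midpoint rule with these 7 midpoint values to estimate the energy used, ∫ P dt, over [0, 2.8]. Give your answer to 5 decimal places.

6.44000

h = 0.4, n = 7.
h·[y(m₁) + y(m₂) + y(m₃) + y(m₄) + y(m₅) + y(m₆) + y(m₇)] = 0.4·(16.10) = 6.44000.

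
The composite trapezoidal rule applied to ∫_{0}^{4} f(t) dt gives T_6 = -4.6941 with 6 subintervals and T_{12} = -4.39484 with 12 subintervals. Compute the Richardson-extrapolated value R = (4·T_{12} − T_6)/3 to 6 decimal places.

R = (4·T_{12} − T_6) / 3 = (4·(-4.39484) − (-4.6941))/3 = (-12.88526)/3 = -4.295087.

-4.295087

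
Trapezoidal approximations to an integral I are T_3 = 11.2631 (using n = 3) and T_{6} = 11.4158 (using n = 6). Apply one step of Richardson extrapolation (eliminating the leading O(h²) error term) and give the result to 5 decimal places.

11.46670

R = (4·T_{6} − T_3) / 3 = (4·11.4158 − 11.2631)/3 = (34.4001)/3 = 11.46670.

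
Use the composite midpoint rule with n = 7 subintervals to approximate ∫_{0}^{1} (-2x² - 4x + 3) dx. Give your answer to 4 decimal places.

0.3367

h = (1 − 0)/7 = 0.142857.
Midpoints m₁,…,m₇ = 0.071429, 0.214286, 0.357143, 0.5, 0.642857, 0.785714, 0.928571.
f(m₁)=2.704082, f(m₂)=2.051020, f(m₃)=1.316327, f(m₄)=0.5, f(m₅)=-0.397959, f(m₆)=-1.377551, f(m₇)=-2.438776.
h·[f(m₁) + f(m₂) + f(m₃) + f(m₄) + f(m₅) + f(m₆) + f(m₇)] = 0.142857·(2.357143) = 0.3367.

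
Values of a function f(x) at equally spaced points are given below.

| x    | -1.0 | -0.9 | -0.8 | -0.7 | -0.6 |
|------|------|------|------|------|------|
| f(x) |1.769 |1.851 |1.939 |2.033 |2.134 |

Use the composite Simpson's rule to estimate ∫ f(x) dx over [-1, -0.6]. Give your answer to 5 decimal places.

h = 0.1, n = 4.
(h/3)·[y₀ + 4y₁ + 2y₂ + 4y₃ + y₄] = 0.033333·(23.317) = 0.77723.

0.77723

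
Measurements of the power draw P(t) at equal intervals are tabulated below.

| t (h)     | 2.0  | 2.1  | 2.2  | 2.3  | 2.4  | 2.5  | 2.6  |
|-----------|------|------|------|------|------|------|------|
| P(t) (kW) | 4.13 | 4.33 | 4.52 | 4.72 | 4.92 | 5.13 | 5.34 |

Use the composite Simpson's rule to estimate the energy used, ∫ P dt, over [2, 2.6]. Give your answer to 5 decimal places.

h = 0.1, n = 6.
(h/3)·[y₀ + 4y₁ + 2y₂ + 4y₃ + 2y₄ + 4y₅ + y₆] = 0.033333·(85.07) = 2.83567.

2.83567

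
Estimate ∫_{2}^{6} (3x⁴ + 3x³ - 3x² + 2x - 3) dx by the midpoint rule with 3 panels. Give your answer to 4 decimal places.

5215.0617

h = (6 − 2)/3 = 1.333333.
Midpoints m₁,…,m₃ = 2.666667, 4, 5.333333.
f(m₁)=189.592593, f(m₂)=917, f(m₃)=2804.703704.
h·[f(m₁) + f(m₂) + f(m₃)] = 1.333333·(3911.296296) = 5215.0617.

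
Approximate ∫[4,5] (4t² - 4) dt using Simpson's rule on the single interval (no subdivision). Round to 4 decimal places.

S = (b−a)/6 · [f(4) + 4f(4.5) + f(5)] = 0.166667·[60 + 4·77 + 96] = 77.3333.

77.3333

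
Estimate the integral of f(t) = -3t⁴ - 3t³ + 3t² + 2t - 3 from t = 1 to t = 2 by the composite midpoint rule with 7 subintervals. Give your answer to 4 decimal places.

-22.7608

h = (2 − 1)/7 = 0.142857.
Midpoints m₁,…,m₇ = 1.071429, 1.214286, 1.357143, 1.5, 1.642857, 1.785714, 1.928571.
f(m₁)=-5.056565, f(m₂)=-8.041675, f(m₃)=-12.436198, f(m₄)=-18.5625, f(m₅)=-26.772933, f(m₆)=-37.449839, f(m₇)=-51.005545.
h·[f(m₁) + f(m₂) + f(m₃) + f(m₄) + f(m₅) + f(m₆) + f(m₇)] = 0.142857·(-159.325255) = -22.7608.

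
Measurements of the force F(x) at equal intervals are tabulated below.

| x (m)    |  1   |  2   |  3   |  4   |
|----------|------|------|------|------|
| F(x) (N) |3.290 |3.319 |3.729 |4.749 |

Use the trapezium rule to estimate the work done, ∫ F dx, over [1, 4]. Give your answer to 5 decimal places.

11.06750

h = 1, n = 3.
(h/2)·[y₀ + 2y₁ + 2y₂ + y₃] = 0.5·(22.135) = 11.06750.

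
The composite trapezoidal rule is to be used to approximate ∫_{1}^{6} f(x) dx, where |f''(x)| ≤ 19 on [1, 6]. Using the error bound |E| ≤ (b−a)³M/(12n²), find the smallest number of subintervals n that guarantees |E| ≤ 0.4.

Need 2375/(12n²) ≤ 0.4.
n² ≥ 2375/(12·0.4) = 494.792 ⇒ n ≥ 22.2439, so the smallest n is 23.

23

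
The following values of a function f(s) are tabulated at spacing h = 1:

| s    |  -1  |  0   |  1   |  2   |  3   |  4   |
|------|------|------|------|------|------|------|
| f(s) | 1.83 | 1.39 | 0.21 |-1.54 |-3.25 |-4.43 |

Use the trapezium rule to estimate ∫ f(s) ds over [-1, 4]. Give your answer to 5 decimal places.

-4.49000

h = 1, n = 5.
(h/2)·[y₀ + 2y₁ + 2y₂ + 2y₃ + 2y₄ + y₅] = 0.5·(-8.98) = -4.49000.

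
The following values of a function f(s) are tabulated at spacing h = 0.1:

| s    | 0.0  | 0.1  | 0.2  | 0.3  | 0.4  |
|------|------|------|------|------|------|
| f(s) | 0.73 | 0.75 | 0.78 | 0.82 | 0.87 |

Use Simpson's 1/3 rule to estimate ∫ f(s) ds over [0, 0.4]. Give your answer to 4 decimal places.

0.3147

h = 0.1, n = 4.
(h/3)·[y₀ + 4y₁ + 2y₂ + 4y₃ + y₄] = 0.033333·(9.44) = 0.3147.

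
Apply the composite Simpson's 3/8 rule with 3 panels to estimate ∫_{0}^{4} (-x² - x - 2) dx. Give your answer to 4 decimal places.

h = (4 − 0)/3 = 1.333333.
Nodes x₀,…,x₃ = 0, 1.333333, 2.666667, 4.
f(x) = -x² - x - 2: f₀=-2, f₁=-5.111111, f₂=-11.777778, f₃=-22.
(3h/8)·[f₀ + 3f₁ + 3f₂ + f₃] = 0.5·(-74.666667) = -37.3333.

-37.3333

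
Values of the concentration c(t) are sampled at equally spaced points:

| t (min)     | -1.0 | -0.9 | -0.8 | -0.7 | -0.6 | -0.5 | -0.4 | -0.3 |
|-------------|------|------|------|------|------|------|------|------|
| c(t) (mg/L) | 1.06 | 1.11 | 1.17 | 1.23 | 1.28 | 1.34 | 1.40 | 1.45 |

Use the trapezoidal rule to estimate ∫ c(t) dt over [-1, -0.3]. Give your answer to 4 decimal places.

h = 0.1, n = 7.
(h/2)·[y₀ + 2y₁ + 2y₂ + 2y₃ + 2y₄ + 2y₅ + 2y₆ + y₇] = 0.05·(17.57) = 0.8785.

0.8785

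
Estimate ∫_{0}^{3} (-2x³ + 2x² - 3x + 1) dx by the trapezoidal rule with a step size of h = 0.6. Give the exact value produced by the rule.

-34.26

h = (3 − 0)/5 = 0.6.
Nodes x₀,…,x₅ = 0, 0.6, 1.2, 1.8, 2.4, 3.
f(x) = -2x³ + 2x² - 3x + 1: f₀=1, f₁=-0.512, f₂=-3.176, f₃=-9.584, f₄=-22.328, f₅=-44.
(h/2)·[f₀ + 2f₁ + 2f₂ + 2f₃ + 2f₄ + f₅] = 0.3·(-114.2) = -34.26.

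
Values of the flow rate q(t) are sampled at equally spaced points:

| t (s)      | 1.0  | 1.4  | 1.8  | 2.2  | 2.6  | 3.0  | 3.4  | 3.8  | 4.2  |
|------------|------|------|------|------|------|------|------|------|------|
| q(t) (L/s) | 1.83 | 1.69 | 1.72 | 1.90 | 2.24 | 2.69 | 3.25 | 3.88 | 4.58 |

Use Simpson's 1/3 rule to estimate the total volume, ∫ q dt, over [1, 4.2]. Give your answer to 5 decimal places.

h = 0.4, n = 8.
(h/3)·[y₀ + 4y₁ + 2y₂ + 4y₃ + 2y₄ + 4y₅ + 2y₆ + 4y₇ + y₈] = 0.133333·(61.47) = 8.19600.

8.19600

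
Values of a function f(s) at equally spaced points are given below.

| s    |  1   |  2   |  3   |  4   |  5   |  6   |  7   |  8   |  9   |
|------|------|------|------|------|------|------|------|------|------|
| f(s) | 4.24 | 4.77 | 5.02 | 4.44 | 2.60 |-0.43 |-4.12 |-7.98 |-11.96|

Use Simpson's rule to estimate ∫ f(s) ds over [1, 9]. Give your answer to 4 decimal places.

h = 1, n = 8.
(h/3)·[y₀ + 4y₁ + 2y₂ + 4y₃ + 2y₄ + 4y₅ + 2y₆ + 4y₇ + y₈] = 0.333333·(2.48) = 0.8267.

0.8267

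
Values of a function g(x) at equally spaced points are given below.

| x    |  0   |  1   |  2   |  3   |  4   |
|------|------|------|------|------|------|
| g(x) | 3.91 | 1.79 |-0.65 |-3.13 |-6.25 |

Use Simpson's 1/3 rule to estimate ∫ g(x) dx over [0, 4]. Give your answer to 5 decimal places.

-3.00000

h = 1, n = 4.
(h/3)·[y₀ + 4y₁ + 2y₂ + 4y₃ + y₄] = 0.333333·(-9.00) = -3.00000.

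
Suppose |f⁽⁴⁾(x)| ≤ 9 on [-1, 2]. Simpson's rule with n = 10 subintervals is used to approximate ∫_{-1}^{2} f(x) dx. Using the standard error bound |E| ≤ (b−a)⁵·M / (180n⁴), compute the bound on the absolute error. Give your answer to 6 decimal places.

0.001215

|E| ≤ (3)⁵·9 / (180·10⁴) = 2187/1800000 = 0.001215.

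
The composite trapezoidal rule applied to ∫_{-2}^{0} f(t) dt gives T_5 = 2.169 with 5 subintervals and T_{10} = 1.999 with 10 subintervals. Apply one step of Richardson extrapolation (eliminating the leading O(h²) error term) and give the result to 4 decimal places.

R = (4·T_{10} − T_5) / 3 = (4·1.999 − 2.169)/3 = (5.827)/3 = 1.9423.

1.9423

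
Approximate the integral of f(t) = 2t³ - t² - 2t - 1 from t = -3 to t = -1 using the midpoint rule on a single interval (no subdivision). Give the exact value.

M = (b−a)·f(-2) = 2·(-17) = -34.

-34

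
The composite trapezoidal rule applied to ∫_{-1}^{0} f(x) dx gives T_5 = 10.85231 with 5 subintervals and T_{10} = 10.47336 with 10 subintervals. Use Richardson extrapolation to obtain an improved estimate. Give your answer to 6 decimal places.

10.347043

R = (4·T_{10} − T_5) / 3 = (4·10.47336 − 10.85231)/3 = (31.04113)/3 = 10.347043.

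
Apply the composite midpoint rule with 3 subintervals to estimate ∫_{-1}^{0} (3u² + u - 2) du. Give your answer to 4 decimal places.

-1.5278

h = (0 − (-1))/3 = 0.333333.
Midpoints m₁,…,m₃ = -0.833333, -0.5, -0.166667.
f(m₁)=-0.75, f(m₂)=-1.75, f(m₃)=-2.083333.
h·[f(m₁) + f(m₂) + f(m₃)] = 0.333333·(-4.583333) = -1.5278.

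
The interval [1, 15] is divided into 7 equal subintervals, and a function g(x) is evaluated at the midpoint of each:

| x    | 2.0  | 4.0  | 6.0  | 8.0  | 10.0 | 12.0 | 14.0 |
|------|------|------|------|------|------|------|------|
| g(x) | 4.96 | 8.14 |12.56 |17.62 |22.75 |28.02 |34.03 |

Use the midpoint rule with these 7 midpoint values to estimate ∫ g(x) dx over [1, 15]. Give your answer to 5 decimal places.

h = 2, n = 7.
h·[y(m₁) + y(m₂) + y(m₃) + y(m₄) + y(m₅) + y(m₆) + y(m₇)] = 2·(128.08) = 256.16000.

256.16000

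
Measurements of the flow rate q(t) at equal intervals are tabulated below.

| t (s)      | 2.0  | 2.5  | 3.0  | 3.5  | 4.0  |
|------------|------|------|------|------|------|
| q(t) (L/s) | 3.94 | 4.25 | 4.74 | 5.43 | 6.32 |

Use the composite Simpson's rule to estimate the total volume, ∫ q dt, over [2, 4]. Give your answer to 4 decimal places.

9.7433

h = 0.5, n = 4.
(h/3)·[y₀ + 4y₁ + 2y₂ + 4y₃ + y₄] = 0.166667·(58.46) = 9.7433.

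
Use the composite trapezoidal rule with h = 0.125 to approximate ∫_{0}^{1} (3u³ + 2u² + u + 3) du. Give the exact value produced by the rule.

4.93359375

h = (1 − 0)/8 = 0.125.
Nodes u₀,…,u₈ = 0, 0.125, 0.25, 0.375, 0.5, 0.625, 0.75, 0.875, 1.
f(u) = 3u³ + 2u² + u + 3: f₀=3, f₁=3.162109375, f₂=3.421875, f₃=3.814453125, f₄=4.375, f₅=5.138671875, f₆=6.140625, f₇=7.416015625, f₈=9.
(h/2)·[f₀ + 2f₁ + 2f₂ + 2f₃ + 2f₄ + 2f₅ + 2f₆ + 2f₇ + f₈] = 0.0625·(78.9375) = 4.93359375.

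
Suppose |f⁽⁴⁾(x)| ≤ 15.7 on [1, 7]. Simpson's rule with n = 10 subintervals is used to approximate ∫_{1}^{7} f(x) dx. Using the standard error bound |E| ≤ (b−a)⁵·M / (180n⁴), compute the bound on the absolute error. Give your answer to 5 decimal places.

0.06782

|E| ≤ (6)⁵·15.7 / (180·10⁴) = 122083.2/1800000 = 0.06782.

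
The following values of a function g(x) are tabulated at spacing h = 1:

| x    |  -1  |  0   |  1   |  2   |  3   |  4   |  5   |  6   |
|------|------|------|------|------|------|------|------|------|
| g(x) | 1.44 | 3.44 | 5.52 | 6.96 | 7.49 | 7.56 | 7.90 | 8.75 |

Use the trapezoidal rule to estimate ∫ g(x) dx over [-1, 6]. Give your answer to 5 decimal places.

43.96500

h = 1, n = 7.
(h/2)·[y₀ + 2y₁ + 2y₂ + 2y₃ + 2y₄ + 2y₅ + 2y₆ + y₇] = 0.5·(87.93) = 43.96500.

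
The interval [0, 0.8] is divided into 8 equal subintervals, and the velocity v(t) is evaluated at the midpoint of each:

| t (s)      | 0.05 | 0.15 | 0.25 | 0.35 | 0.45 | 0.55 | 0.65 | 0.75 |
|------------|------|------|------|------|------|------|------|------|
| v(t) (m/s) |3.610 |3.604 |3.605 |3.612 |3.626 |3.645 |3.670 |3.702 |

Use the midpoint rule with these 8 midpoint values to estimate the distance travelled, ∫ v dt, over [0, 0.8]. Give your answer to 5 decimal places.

2.90740

h = 0.1, n = 8.
h·[y(m₁) + y(m₂) + y(m₃) + y(m₄) + y(m₅) + y(m₆) + y(m₇) + y(m₈)] = 0.1·(29.074) = 2.90740.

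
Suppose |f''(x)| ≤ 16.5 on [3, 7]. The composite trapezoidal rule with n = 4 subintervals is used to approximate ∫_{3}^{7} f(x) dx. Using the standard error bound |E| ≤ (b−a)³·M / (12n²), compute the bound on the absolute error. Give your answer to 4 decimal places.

5.5000

|E| ≤ (4)³·16.5 / (12·4²) = 1056/192 = 5.5000.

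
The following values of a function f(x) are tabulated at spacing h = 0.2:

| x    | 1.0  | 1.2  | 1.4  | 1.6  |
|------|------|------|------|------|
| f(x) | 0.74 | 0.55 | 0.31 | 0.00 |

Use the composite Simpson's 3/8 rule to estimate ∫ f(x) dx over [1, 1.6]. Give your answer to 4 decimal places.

h = 0.2, n = 3.
(3h/8)·[y₀ + 3y₁ + 3y₂ + y₃] = 0.075·(3.32) = 0.2490.

0.2490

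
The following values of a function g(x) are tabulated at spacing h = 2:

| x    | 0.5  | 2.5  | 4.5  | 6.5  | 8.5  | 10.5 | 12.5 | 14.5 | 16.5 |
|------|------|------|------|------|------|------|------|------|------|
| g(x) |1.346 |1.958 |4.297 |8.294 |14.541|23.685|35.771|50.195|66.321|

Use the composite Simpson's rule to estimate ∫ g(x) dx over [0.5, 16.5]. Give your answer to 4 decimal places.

h = 2, n = 8.
(h/3)·[y₀ + 4y₁ + 2y₂ + 4y₃ + 2y₄ + 4y₅ + 2y₆ + 4y₇ + y₈] = 0.666667·(513.413) = 342.2753.

342.2753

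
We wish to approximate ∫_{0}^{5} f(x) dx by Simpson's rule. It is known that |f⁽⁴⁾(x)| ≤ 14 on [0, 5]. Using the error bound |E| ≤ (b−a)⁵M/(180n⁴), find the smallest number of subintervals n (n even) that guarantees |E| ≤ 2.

Need 43750/(180n⁴) ≤ 2.
n⁴ ≥ 43750/(180·2) = 121.528 ⇒ n ≥ 3.3202, so the smallest even n is 4. (n must be even for Simpson's rule.)

4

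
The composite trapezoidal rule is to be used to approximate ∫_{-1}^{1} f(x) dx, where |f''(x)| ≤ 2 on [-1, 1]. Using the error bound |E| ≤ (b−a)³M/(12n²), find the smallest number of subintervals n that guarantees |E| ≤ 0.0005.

Need 16/(12n²) ≤ 0.0005.
n² ≥ 16/(12·0.0005) = 2666.67 ⇒ n ≥ 51.6398, so the smallest n is 52.

52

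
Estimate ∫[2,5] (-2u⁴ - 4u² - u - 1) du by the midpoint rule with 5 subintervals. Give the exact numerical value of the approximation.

-1392.32268

h = (5 − 2)/5 = 0.6.
Midpoints m₁,…,m₅ = 2.3, 2.9, 3.5, 4.1, 4.7.
f(m₁)=-80.4282, f(m₂)=-178.9962, f(m₃)=-353.625, f(m₄)=-637.4922, f(m₅)=-1069.9962.
h·[f(m₁) + f(m₂) + f(m₃) + f(m₄) + f(m₅)] = 0.6·(-2320.5378) = -1392.32268.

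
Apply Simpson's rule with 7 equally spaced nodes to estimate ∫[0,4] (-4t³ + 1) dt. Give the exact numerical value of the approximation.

-252

h = (4 − 0)/6 = 0.666667.
Nodes t₀,…,t₆ = 0, 0.666667, 1.333333, 2, 2.666667, 3.333333, 4.
f(t) = -4t³ + 1: f₀=1, f₁=-0.185185, f₂=-8.481481, f₃=-31, f₄=-74.851852, f₅=-147.148148, f₆=-255.
(h/3)·[f₀ + 4f₁ + 2f₂ + 4f₃ + 2f₄ + 4f₅ + f₆] = 0.222222·(-1134) = -252.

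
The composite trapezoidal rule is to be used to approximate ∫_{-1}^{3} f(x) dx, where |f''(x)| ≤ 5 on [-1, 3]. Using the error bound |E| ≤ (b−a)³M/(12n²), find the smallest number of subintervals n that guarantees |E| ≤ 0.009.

Need 320/(12n²) ≤ 0.009.
n² ≥ 320/(12·0.009) = 2962.96 ⇒ n ≥ 54.4331, so the smallest n is 55.

55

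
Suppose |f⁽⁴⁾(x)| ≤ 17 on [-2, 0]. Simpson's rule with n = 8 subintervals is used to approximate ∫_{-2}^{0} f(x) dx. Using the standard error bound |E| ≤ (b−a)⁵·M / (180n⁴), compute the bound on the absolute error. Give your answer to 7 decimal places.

0.0007378

|E| ≤ (2)⁵·17 / (180·8⁴) = 544/737280 = 0.0007378.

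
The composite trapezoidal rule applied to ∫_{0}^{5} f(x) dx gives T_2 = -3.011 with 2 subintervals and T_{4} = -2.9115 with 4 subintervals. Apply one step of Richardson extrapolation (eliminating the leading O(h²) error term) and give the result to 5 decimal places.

-2.87833

R = (4·T_{4} − T_2) / 3 = (4·(-2.9115) − (-3.011))/3 = (-8.6350)/3 = -2.87833.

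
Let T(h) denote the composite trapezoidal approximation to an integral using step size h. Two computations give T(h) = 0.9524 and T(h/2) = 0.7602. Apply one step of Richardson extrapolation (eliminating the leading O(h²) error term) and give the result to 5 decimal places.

0.69613

R = (4·T(h/2) − T(h)) / 3 = (4·0.7602 − 0.9524)/3 = (2.0884)/3 = 0.69613.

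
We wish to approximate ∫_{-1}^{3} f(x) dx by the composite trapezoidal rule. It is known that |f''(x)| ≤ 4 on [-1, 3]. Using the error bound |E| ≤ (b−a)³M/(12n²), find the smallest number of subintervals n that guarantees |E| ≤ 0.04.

24

Need 256/(12n²) ≤ 0.04.
n² ≥ 256/(12·0.04) = 533.333 ⇒ n ≥ 23.0940, so the smallest n is 24.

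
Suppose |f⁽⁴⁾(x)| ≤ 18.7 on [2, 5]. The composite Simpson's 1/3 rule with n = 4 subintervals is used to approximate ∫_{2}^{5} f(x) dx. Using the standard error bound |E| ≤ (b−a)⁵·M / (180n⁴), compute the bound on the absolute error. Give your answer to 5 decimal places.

0.09861

|E| ≤ (3)⁵·18.7 / (180·4⁴) = 4544.1/46080 = 0.09861.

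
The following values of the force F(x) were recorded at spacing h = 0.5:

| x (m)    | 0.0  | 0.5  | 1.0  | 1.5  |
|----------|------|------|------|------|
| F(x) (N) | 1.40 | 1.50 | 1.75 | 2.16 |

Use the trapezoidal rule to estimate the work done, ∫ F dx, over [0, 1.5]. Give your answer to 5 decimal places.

h = 0.5, n = 3.
(h/2)·[y₀ + 2y₁ + 2y₂ + y₃] = 0.25·(10.06) = 2.51500.

2.51500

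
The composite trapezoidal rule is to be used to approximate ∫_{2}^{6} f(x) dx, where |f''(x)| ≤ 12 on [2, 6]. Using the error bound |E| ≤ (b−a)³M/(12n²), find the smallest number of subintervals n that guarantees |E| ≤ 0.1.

26

Need 768/(12n²) ≤ 0.1.
n² ≥ 768/(12·0.1) = 640 ⇒ n ≥ 25.2982, so the smallest n is 26.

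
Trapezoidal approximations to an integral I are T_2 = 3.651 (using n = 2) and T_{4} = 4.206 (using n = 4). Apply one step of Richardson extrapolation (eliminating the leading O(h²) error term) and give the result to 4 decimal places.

R = (4·T_{4} − T_2) / 3 = (4·4.206 − 3.651)/3 = (13.173)/3 = 4.3910.

4.3910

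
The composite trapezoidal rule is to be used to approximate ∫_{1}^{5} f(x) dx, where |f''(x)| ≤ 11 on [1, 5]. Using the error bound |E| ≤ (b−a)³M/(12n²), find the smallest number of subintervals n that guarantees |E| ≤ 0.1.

25

Need 704/(12n²) ≤ 0.1.
n² ≥ 704/(12·0.1) = 586.667 ⇒ n ≥ 24.2212, so the smallest n is 25.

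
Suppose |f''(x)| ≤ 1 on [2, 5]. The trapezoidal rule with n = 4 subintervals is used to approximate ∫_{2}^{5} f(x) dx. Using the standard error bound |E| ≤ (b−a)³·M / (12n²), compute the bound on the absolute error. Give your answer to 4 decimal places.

0.1406

|E| ≤ (3)³·1 / (12·4²) = 27/192 = 0.1406.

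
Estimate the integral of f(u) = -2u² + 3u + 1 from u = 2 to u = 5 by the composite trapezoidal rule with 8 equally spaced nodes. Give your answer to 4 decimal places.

h = (5 − 2)/7 = 0.428571.
Nodes u₀,…,u₇ = 2, 2.428571, 2.857143, 3.285714, 3.714286, 4.142857, 4.571429, 5.
f(u) = -2u² + 3u + 1: f₀=-1, f₁=-3.510204, f₂=-6.755102, f₃=-10.734694, f₄=-15.448980, f₅=-20.897959, f₆=-27.081633, f₇=-34.
(h/2)·[f₀ + 2f₁ + 2f₂ + 2f₃ + 2f₄ + 2f₅ + 2f₆ + f₇] = 0.214286·(-203.857143) = -43.6837.

-43.6837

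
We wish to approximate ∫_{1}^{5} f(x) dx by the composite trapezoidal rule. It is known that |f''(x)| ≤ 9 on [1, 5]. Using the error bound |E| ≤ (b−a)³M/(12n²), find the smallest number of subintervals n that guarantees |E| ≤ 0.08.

Need 576/(12n²) ≤ 0.08.
n² ≥ 576/(12·0.08) = 600 ⇒ n ≥ 24.4949, so the smallest n is 25.

25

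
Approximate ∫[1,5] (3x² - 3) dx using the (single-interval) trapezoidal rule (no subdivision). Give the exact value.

T = (b−a)/2 · [f(1) + f(5)] = 2·[0 + 72] = 144.

144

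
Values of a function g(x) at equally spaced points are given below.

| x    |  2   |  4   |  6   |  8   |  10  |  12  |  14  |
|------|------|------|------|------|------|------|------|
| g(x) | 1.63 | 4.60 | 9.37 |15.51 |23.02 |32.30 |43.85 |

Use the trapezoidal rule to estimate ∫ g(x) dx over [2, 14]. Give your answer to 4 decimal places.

h = 2, n = 6.
(h/2)·[y₀ + 2y₁ + 2y₂ + 2y₃ + 2y₄ + 2y₅ + y₆] = 1·(215.08) = 215.0800.

215.0800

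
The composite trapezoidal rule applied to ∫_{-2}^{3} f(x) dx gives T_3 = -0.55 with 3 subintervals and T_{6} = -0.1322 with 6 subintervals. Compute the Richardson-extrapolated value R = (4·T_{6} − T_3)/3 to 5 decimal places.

0.00707

R = (4·T_{6} − T_3) / 3 = (4·(-0.1322) − (-0.55))/3 = (0.0212)/3 = 0.00707.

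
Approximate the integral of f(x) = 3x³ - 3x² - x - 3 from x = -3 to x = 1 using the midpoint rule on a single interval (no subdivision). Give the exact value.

-32

M = (b−a)·f(-1) = 4·(-8) = -32.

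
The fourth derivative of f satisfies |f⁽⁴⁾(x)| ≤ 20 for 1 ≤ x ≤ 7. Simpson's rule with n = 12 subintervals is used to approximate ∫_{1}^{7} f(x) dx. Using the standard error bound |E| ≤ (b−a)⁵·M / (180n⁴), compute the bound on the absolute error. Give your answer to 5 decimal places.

|E| ≤ (6)⁵·20 / (180·12⁴) = 155520/3732480 = 0.04167.

0.04167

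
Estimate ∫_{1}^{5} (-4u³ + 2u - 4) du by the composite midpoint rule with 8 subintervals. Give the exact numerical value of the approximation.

-613

h = (5 − 1)/8 = 0.5.
Midpoints m₁,…,m₈ = 1.25, 1.75, 2.25, 2.75, 3.25, 3.75, 4.25, 4.75.
f(m₁)=-9.3125, f(m₂)=-21.9375, f(m₃)=-45.0625, f(m₄)=-81.6875, f(m₅)=-134.8125, f(m₆)=-207.4375, f(m₇)=-302.5625, f(m₈)=-423.1875.
h·[f(m₁) + f(m₂) + f(m₃) + f(m₄) + f(m₅) + f(m₆) + f(m₇) + f(m₈)] = 0.5·(-1226) = -613.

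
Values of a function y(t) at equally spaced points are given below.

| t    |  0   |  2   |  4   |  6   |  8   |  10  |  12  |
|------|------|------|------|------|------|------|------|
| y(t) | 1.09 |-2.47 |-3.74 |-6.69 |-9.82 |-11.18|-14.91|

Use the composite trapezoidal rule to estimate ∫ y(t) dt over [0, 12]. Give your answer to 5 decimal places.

h = 2, n = 6.
(h/2)·[y₀ + 2y₁ + 2y₂ + 2y₃ + 2y₄ + 2y₅ + y₆] = 1·(-81.62) = -81.62000.

-81.62000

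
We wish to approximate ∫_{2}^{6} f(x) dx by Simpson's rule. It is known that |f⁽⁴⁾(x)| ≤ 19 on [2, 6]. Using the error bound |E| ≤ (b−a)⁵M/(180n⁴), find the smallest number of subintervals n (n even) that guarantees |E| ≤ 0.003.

Need 19456/(180n⁴) ≤ 0.003.
n⁴ ≥ 19456/(180·0.003) = 36029.6 ⇒ n ≥ 13.7773, so the smallest even n is 14. (n must be even for Simpson's rule.)

14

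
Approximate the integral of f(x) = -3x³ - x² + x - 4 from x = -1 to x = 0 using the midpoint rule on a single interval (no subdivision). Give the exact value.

M = (b−a)·f(-0.5) = 1·(-4.375) = -4.375.

-4.375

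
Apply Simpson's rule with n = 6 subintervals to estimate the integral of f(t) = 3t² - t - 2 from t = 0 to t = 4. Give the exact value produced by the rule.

48

h = (4 − 0)/6 = 0.666667.
Nodes t₀,…,t₆ = 0, 0.666667, 1.333333, 2, 2.666667, 3.333333, 4.
f(t) = 3t² - t - 2: f₀=-2, f₁=-1.333333, f₂=2, f₃=8, f₄=16.666667, f₅=28, f₆=42.
(h/3)·[f₀ + 4f₁ + 2f₂ + 4f₃ + 2f₄ + 4f₅ + f₆] = 0.222222·(216) = 48.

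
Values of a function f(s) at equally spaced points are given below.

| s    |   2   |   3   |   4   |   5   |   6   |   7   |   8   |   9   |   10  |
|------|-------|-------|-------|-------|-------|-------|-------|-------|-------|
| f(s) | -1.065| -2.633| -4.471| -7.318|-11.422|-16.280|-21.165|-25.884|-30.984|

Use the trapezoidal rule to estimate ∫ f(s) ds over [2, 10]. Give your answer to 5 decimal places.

h = 1, n = 8.
(h/2)·[y₀ + 2y₁ + 2y₂ + 2y₃ + 2y₄ + 2y₅ + 2y₆ + 2y₇ + y₈] = 0.5·(-210.395) = -105.19750.

-105.19750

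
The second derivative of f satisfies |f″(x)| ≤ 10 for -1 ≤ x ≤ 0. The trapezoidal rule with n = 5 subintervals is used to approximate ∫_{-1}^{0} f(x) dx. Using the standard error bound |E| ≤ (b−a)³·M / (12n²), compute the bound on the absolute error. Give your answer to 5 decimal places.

0.03333

|E| ≤ (1)³·10 / (12·5²) = 10/300 = 0.03333.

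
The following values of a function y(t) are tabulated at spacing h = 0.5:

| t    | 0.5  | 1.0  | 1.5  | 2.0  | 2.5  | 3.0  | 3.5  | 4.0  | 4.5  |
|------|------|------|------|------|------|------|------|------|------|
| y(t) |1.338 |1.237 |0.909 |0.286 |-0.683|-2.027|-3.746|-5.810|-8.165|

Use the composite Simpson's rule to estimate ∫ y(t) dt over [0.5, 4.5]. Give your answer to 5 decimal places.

h = 0.5, n = 8.
(h/3)·[y₀ + 4y₁ + 2y₂ + 4y₃ + 2y₄ + 4y₅ + 2y₆ + 4y₇ + y₈] = 0.166667·(-39.123) = -6.52050.

-6.52050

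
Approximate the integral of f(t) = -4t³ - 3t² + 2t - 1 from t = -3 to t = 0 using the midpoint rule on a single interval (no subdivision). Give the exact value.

8.25

M = (b−a)·f(-1.5) = 3·(2.75) = 8.25.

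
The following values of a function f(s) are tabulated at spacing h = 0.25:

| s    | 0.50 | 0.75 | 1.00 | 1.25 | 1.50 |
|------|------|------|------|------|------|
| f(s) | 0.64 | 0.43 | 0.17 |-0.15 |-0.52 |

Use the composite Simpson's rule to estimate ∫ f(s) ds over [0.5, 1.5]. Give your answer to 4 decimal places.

0.1317

h = 0.25, n = 4.
(h/3)·[y₀ + 4y₁ + 2y₂ + 4y₃ + y₄] = 0.083333·(1.58) = 0.1317.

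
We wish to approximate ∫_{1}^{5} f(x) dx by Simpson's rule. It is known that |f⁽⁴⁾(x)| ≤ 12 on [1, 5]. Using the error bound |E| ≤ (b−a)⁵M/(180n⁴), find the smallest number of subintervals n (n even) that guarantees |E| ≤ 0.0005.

Need 12288/(180n⁴) ≤ 0.0005.
n⁴ ≥ 12288/(180·0.0005) = 136533 ⇒ n ≥ 19.2225, so the smallest even n is 20. (n must be even for Simpson's rule.)

20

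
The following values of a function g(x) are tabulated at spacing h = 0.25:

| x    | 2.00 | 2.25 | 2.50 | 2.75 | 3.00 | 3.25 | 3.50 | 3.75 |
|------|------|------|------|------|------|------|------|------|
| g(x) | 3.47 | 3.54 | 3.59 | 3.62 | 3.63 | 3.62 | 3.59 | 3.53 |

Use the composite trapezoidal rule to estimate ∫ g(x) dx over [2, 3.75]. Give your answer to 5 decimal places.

6.27250

h = 0.25, n = 7.
(h/2)·[y₀ + 2y₁ + 2y₂ + 2y₃ + 2y₄ + 2y₅ + 2y₆ + y₇] = 0.125·(50.18) = 6.27250.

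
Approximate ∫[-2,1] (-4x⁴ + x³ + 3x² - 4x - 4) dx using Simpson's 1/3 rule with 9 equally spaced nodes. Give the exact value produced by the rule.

h = (1 − (-2))/8 = 0.375.
Nodes x₀,…,x₈ = -2, -1.625, -1.25, -0.875, -0.5, -0.125, 0.25, 0.625, 1.
f(x) = -4x⁴ + x³ + 3x² - 4x - 4: f₀=-56, f₁=-21.7607421875, f₂=-6.03125, f₃=-1.2177734375, f₄=-1.625, f₅=-3.4560546875, f₆=-4.8125, f₇=-5.6943359375, f₈=-8.
(h/3)·[f₀ + 4f₁ + 2f₂ + 4f₃ + 2f₄ + 4f₅ + 2f₆ + 4f₇ + f₈] = 0.125·(-217.453125) = -27.181640625.

-27.181640625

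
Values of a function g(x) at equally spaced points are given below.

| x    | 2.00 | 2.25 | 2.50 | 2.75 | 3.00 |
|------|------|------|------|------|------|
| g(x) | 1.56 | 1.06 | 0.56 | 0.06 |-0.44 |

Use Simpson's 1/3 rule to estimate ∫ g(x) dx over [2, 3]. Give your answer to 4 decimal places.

0.5600

h = 0.25, n = 4.
(h/3)·[y₀ + 4y₁ + 2y₂ + 4y₃ + y₄] = 0.083333·(6.72) = 0.5600.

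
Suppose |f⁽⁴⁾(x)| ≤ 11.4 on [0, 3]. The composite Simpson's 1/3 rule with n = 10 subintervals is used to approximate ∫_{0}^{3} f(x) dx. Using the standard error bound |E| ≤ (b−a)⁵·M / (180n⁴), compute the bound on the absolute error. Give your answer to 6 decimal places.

0.001539

|E| ≤ (3)⁵·11.4 / (180·10⁴) = 2770.2/1800000 = 0.001539.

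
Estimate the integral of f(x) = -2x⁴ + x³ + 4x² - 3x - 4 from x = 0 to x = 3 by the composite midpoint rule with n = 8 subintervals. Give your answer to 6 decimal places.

h = (3 − 0)/8 = 0.375.
Midpoints m₁,…,m₈ = 0.1875, 0.5625, 0.9375, 1.3125, 1.6875, 2.0625, 2.4375, 2.8125.
f(m₁)=-4.417755126953125, f(m₂)=-4.444122314453125, f(m₃)=-4.017852783203125, f(m₄)=-4.720977783203125, f(m₅)=-9.084747314453125, f(m₆)=-20.589630126953125, f(m₇)=-43.665313720703125, f(m₈)=-83.690704345703125.
h·[f(m₁) + f(m₂) + f(m₃) + f(m₄) + f(m₅) + f(m₆) + f(m₇) + f(m₈)] = 0.375·(-174.631103515625) = -65.486664.

-65.486664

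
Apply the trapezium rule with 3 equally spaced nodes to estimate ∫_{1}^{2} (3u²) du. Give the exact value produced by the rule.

7.125

h = (2 − 1)/2 = 0.5.
Nodes u₀,…,u₂ = 1, 1.5, 2.
f(u) = 3u²: f₀=3, f₁=6.75, f₂=12.
(h/2)·[f₀ + 2f₁ + f₂] = 0.25·(28.5) = 7.125.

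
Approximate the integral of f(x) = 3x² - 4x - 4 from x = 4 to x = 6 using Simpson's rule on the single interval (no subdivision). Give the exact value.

S = (b−a)/6 · [f(4) + 4f(5) + f(6)] = 0.333333·[28 + 4·51 + 80] = 104.

104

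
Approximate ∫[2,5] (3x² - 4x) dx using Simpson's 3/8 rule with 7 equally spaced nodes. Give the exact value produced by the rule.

h = (5 − 2)/6 = 0.5.
Nodes x₀,…,x₆ = 2, 2.5, 3, 3.5, 4, 4.5, 5.
f(x) = 3x² - 4x: f₀=4, f₁=8.75, f₂=15, f₃=22.75, f₄=32, f₅=42.75, f₆=55.
(3h/8)·[f₀ + 3f₁ + 3f₂ + 2f₃ + 3f₄ + 3f₅ + f₆] = 0.1875·(400) = 75.

75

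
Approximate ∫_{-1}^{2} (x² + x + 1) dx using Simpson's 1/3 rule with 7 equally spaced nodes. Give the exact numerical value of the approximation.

h = (2 − (-1))/6 = 0.5.
Nodes x₀,…,x₆ = -1, -0.5, 0, 0.5, 1, 1.5, 2.
f(x) = x² + x + 1: f₀=1, f₁=0.75, f₂=1, f₃=1.75, f₄=3, f₅=4.75, f₆=7.
(h/3)·[f₀ + 4f₁ + 2f₂ + 4f₃ + 2f₄ + 4f₅ + f₆] = 0.166667·(45) = 7.5.

7.5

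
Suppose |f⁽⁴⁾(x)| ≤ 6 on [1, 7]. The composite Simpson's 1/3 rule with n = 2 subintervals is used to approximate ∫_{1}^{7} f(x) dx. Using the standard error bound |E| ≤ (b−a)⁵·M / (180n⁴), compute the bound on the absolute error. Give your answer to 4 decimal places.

|E| ≤ (6)⁵·6 / (180·2⁴) = 46656/2880 = 16.2000.

16.2000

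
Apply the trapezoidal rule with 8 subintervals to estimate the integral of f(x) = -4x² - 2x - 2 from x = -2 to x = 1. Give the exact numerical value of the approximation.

h = (1 − (-2))/8 = 0.375.
Nodes x₀,…,x₈ = -2, -1.625, -1.25, -0.875, -0.5, -0.125, 0.25, 0.625, 1.
f(x) = -4x² - 2x - 2: f₀=-14, f₁=-9.3125, f₂=-5.75, f₃=-3.3125, f₄=-2, f₅=-1.8125, f₆=-2.75, f₇=-4.8125, f₈=-8.
(h/2)·[f₀ + 2f₁ + 2f₂ + 2f₃ + 2f₄ + 2f₅ + 2f₆ + 2f₇ + f₈] = 0.1875·(-81.5) = -15.28125.

-15.28125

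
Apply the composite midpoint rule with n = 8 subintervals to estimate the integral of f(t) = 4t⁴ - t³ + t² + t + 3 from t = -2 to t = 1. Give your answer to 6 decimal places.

39.725281

h = (1 − (-2))/8 = 0.375.
Midpoints m₁,…,m₈ = -1.8125, -1.4375, -1.0625, -0.6875, -0.3125, 0.0625, 0.4375, 0.8125.
f(m₁)=53.59600830078125, f(m₂)=23.67950439453125, f(m₃)=9.36358642578125, f(m₄)=4.00372314453125, f(m₅)=2.85382080078125, f(m₆)=3.06622314453125, f(m₇)=3.69171142578125, f(m₈)=5.67950439453125.
h·[f(m₁) + f(m₂) + f(m₃) + f(m₄) + f(m₅) + f(m₆) + f(m₇) + f(m₈)] = 0.375·(105.93408203125) = 39.725281.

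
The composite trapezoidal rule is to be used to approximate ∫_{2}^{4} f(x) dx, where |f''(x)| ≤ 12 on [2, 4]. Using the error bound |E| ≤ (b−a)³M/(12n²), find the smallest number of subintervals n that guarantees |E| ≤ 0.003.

Need 96/(12n²) ≤ 0.003.
n² ≥ 96/(12·0.003) = 2666.67 ⇒ n ≥ 51.6398, so the smallest n is 52.

52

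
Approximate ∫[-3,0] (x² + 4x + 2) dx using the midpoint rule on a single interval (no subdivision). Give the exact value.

-5.25

M = (b−a)·f(-1.5) = 3·(-1.75) = -5.25.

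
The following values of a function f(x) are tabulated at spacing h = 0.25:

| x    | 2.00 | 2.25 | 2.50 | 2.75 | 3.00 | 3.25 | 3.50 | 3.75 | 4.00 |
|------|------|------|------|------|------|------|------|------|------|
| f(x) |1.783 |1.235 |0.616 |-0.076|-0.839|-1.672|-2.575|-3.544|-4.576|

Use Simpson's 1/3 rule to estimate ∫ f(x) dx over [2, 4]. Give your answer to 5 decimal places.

h = 0.25, n = 8.
(h/3)·[y₀ + 4y₁ + 2y₂ + 4y₃ + 2y₄ + 4y₅ + 2y₆ + 4y₇ + y₈] = 0.083333·(-24.617) = -2.05142.

-2.05142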